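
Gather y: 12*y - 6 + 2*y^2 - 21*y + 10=2*y^2 - 9*y + 4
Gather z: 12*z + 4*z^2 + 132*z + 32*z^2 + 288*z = 36*z^2 + 432*z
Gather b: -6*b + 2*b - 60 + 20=-4*b - 40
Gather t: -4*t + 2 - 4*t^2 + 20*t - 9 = -4*t^2 + 16*t - 7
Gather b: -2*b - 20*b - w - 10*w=-22*b - 11*w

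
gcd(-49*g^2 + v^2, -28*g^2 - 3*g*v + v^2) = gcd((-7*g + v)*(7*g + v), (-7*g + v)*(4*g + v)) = -7*g + v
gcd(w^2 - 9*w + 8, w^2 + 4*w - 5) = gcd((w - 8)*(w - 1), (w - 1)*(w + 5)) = w - 1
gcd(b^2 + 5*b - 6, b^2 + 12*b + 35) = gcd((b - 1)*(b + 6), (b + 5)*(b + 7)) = 1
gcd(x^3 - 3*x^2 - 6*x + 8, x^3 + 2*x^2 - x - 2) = x^2 + x - 2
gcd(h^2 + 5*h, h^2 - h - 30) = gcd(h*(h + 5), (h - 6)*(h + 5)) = h + 5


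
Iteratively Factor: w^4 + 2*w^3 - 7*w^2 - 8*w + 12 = (w + 3)*(w^3 - w^2 - 4*w + 4) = (w - 2)*(w + 3)*(w^2 + w - 2) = (w - 2)*(w - 1)*(w + 3)*(w + 2)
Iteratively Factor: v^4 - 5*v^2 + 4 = (v - 2)*(v^3 + 2*v^2 - v - 2) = (v - 2)*(v + 2)*(v^2 - 1) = (v - 2)*(v + 1)*(v + 2)*(v - 1)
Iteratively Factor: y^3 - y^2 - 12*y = (y - 4)*(y^2 + 3*y) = y*(y - 4)*(y + 3)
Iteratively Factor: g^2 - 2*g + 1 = (g - 1)*(g - 1)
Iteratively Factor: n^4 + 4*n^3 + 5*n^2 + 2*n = (n)*(n^3 + 4*n^2 + 5*n + 2) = n*(n + 1)*(n^2 + 3*n + 2) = n*(n + 1)*(n + 2)*(n + 1)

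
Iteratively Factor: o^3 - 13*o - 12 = (o + 3)*(o^2 - 3*o - 4) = (o - 4)*(o + 3)*(o + 1)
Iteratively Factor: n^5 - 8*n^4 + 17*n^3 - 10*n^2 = (n - 2)*(n^4 - 6*n^3 + 5*n^2) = n*(n - 2)*(n^3 - 6*n^2 + 5*n) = n^2*(n - 2)*(n^2 - 6*n + 5) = n^2*(n - 2)*(n - 1)*(n - 5)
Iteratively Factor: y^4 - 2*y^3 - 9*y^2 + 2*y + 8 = (y + 2)*(y^3 - 4*y^2 - y + 4) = (y - 1)*(y + 2)*(y^2 - 3*y - 4) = (y - 1)*(y + 1)*(y + 2)*(y - 4)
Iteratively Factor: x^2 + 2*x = (x + 2)*(x)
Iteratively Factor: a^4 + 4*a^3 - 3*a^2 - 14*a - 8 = (a + 1)*(a^3 + 3*a^2 - 6*a - 8) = (a + 1)*(a + 4)*(a^2 - a - 2) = (a + 1)^2*(a + 4)*(a - 2)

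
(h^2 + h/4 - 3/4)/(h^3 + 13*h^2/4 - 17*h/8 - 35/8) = 2*(4*h - 3)/(8*h^2 + 18*h - 35)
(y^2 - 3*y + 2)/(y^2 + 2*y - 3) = (y - 2)/(y + 3)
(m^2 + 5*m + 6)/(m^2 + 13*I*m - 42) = (m^2 + 5*m + 6)/(m^2 + 13*I*m - 42)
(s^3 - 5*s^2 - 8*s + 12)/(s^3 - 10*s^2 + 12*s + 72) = (s - 1)/(s - 6)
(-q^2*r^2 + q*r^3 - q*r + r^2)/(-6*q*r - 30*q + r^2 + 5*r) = r*(q^2*r - q*r^2 + q - r)/(6*q*r + 30*q - r^2 - 5*r)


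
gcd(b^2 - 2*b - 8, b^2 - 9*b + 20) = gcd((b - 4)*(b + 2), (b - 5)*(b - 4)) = b - 4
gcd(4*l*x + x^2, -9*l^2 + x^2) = 1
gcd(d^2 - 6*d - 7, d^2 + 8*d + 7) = d + 1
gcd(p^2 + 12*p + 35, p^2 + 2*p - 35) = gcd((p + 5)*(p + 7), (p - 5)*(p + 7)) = p + 7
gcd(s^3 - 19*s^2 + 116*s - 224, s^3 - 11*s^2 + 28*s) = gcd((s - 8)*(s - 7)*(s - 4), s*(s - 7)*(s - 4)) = s^2 - 11*s + 28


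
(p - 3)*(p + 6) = p^2 + 3*p - 18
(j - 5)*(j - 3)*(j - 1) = j^3 - 9*j^2 + 23*j - 15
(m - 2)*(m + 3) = m^2 + m - 6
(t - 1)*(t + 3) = t^2 + 2*t - 3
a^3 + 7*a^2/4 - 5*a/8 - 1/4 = (a - 1/2)*(a + 1/4)*(a + 2)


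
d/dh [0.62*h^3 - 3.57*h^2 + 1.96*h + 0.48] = 1.86*h^2 - 7.14*h + 1.96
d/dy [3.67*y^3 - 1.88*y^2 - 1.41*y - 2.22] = 11.01*y^2 - 3.76*y - 1.41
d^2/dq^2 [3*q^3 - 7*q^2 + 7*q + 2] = 18*q - 14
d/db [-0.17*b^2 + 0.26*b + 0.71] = 0.26 - 0.34*b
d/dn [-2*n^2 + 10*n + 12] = 10 - 4*n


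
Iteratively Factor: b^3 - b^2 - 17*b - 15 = (b + 3)*(b^2 - 4*b - 5) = (b + 1)*(b + 3)*(b - 5)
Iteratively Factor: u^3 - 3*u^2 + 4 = (u + 1)*(u^2 - 4*u + 4) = (u - 2)*(u + 1)*(u - 2)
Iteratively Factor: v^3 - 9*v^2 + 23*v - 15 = (v - 1)*(v^2 - 8*v + 15) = (v - 3)*(v - 1)*(v - 5)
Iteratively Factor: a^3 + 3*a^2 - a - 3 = (a - 1)*(a^2 + 4*a + 3) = (a - 1)*(a + 3)*(a + 1)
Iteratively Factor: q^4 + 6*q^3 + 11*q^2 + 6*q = (q + 3)*(q^3 + 3*q^2 + 2*q) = (q + 1)*(q + 3)*(q^2 + 2*q) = (q + 1)*(q + 2)*(q + 3)*(q)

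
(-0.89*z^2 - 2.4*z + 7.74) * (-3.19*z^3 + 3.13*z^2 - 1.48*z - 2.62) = 2.8391*z^5 + 4.8703*z^4 - 30.8854*z^3 + 30.11*z^2 - 5.1672*z - 20.2788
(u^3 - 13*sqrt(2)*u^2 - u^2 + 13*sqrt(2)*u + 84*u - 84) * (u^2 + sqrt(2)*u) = u^5 - 12*sqrt(2)*u^4 - u^4 + 12*sqrt(2)*u^3 + 58*u^3 - 58*u^2 + 84*sqrt(2)*u^2 - 84*sqrt(2)*u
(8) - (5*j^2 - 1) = 9 - 5*j^2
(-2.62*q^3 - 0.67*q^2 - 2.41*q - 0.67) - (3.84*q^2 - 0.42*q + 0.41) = -2.62*q^3 - 4.51*q^2 - 1.99*q - 1.08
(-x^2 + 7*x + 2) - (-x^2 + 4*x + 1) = 3*x + 1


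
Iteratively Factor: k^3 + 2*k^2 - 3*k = (k + 3)*(k^2 - k) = (k - 1)*(k + 3)*(k)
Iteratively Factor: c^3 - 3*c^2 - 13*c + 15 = (c - 1)*(c^2 - 2*c - 15) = (c - 1)*(c + 3)*(c - 5)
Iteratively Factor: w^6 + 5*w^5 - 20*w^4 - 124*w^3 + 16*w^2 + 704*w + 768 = (w + 2)*(w^5 + 3*w^4 - 26*w^3 - 72*w^2 + 160*w + 384) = (w + 2)*(w + 4)*(w^4 - w^3 - 22*w^2 + 16*w + 96) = (w - 3)*(w + 2)*(w + 4)*(w^3 + 2*w^2 - 16*w - 32) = (w - 3)*(w + 2)^2*(w + 4)*(w^2 - 16) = (w - 3)*(w + 2)^2*(w + 4)^2*(w - 4)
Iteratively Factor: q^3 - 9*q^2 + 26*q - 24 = (q - 2)*(q^2 - 7*q + 12) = (q - 4)*(q - 2)*(q - 3)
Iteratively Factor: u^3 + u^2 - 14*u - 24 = (u + 3)*(u^2 - 2*u - 8) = (u - 4)*(u + 3)*(u + 2)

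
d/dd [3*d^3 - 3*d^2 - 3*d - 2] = 9*d^2 - 6*d - 3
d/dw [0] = 0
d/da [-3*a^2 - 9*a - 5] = -6*a - 9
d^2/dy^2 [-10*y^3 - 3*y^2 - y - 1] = -60*y - 6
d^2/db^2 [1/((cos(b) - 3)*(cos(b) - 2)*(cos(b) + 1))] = (-90*(1 - cos(b)^2)^2 + 12*sin(b)^6 + 3*cos(b)^6 + 44*cos(b)^5 + 2*cos(b)^3 - 139*cos(b)^2 - 54*cos(b) + 128)/((cos(b) - 3)^3*(cos(b) - 2)^3*(cos(b) + 1)^3)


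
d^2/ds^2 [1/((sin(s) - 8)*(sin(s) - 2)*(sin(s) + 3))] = (-9*sin(s)^6 + 77*sin(s)^5 - 156*sin(s)^4 + 26*sin(s)^3 - 1330*sin(s)^2 - 372*sin(s) + 1064)/((sin(s) - 8)^3*(sin(s) - 2)^3*(sin(s) + 3)^3)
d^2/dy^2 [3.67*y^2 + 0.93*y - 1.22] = 7.34000000000000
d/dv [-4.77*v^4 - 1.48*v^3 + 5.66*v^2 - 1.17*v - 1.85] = -19.08*v^3 - 4.44*v^2 + 11.32*v - 1.17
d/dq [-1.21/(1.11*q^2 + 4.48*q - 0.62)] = (2.6862*q + 5.4208)/(1.11*q^2 + 4.48*q - 0.62)^2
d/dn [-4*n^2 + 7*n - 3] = 7 - 8*n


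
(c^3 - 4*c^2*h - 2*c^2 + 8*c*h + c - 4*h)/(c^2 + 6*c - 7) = (c^2 - 4*c*h - c + 4*h)/(c + 7)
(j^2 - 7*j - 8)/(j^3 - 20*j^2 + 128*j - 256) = (j + 1)/(j^2 - 12*j + 32)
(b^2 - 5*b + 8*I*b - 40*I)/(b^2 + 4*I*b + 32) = (b - 5)/(b - 4*I)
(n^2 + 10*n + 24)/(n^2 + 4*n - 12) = (n + 4)/(n - 2)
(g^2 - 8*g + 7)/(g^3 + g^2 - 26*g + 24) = (g - 7)/(g^2 + 2*g - 24)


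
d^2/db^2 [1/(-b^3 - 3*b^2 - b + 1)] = 2*(3*(b + 1)*(b^3 + 3*b^2 + b - 1) - (3*b^2 + 6*b + 1)^2)/(b^3 + 3*b^2 + b - 1)^3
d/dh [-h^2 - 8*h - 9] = -2*h - 8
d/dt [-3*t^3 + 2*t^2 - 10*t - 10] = -9*t^2 + 4*t - 10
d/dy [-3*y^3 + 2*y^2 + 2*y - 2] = -9*y^2 + 4*y + 2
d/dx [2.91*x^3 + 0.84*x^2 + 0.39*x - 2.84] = 8.73*x^2 + 1.68*x + 0.39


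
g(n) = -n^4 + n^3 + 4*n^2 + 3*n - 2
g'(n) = -4*n^3 + 3*n^2 + 8*n + 3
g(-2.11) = -19.74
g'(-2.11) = 37.05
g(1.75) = 11.48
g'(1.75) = 4.75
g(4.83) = -325.75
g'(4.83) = -339.09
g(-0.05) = -2.14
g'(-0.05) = 2.61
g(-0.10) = -2.26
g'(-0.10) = 2.23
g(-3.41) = -140.58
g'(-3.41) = 169.21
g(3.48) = -47.64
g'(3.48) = -101.41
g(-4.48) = -427.89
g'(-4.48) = 387.03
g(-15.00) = -53147.00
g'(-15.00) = 14058.00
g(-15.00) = -53147.00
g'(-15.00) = 14058.00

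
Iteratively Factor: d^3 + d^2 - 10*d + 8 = (d - 1)*(d^2 + 2*d - 8) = (d - 1)*(d + 4)*(d - 2)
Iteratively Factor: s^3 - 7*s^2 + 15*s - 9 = (s - 3)*(s^2 - 4*s + 3) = (s - 3)*(s - 1)*(s - 3)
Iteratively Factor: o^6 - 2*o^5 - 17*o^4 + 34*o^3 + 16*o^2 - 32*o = (o)*(o^5 - 2*o^4 - 17*o^3 + 34*o^2 + 16*o - 32) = o*(o + 4)*(o^4 - 6*o^3 + 7*o^2 + 6*o - 8) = o*(o - 1)*(o + 4)*(o^3 - 5*o^2 + 2*o + 8) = o*(o - 4)*(o - 1)*(o + 4)*(o^2 - o - 2) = o*(o - 4)*(o - 1)*(o + 1)*(o + 4)*(o - 2)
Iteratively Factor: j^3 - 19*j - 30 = (j + 3)*(j^2 - 3*j - 10) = (j + 2)*(j + 3)*(j - 5)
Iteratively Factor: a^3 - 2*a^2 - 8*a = (a + 2)*(a^2 - 4*a) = (a - 4)*(a + 2)*(a)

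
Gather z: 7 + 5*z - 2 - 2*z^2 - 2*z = -2*z^2 + 3*z + 5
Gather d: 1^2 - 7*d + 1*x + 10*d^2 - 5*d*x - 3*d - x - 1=10*d^2 + d*(-5*x - 10)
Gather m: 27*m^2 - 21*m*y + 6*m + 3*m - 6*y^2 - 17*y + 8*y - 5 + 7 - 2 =27*m^2 + m*(9 - 21*y) - 6*y^2 - 9*y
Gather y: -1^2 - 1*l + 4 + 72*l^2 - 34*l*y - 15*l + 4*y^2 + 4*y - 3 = 72*l^2 - 16*l + 4*y^2 + y*(4 - 34*l)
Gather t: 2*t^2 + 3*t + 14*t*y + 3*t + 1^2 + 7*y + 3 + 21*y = 2*t^2 + t*(14*y + 6) + 28*y + 4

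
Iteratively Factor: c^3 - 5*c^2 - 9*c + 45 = (c - 3)*(c^2 - 2*c - 15) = (c - 5)*(c - 3)*(c + 3)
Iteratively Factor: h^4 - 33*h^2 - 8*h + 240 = (h - 5)*(h^3 + 5*h^2 - 8*h - 48) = (h - 5)*(h + 4)*(h^2 + h - 12) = (h - 5)*(h + 4)^2*(h - 3)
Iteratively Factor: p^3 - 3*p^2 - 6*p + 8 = (p - 4)*(p^2 + p - 2) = (p - 4)*(p + 2)*(p - 1)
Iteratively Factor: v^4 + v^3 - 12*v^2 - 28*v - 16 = (v - 4)*(v^3 + 5*v^2 + 8*v + 4) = (v - 4)*(v + 2)*(v^2 + 3*v + 2) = (v - 4)*(v + 2)^2*(v + 1)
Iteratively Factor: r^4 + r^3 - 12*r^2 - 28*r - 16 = (r + 1)*(r^3 - 12*r - 16) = (r + 1)*(r + 2)*(r^2 - 2*r - 8) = (r - 4)*(r + 1)*(r + 2)*(r + 2)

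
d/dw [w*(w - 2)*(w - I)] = w*(w - 2) + w*(w - I) + (w - 2)*(w - I)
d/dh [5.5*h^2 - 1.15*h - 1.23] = 11.0*h - 1.15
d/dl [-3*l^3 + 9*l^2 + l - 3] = -9*l^2 + 18*l + 1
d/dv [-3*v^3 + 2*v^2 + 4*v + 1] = -9*v^2 + 4*v + 4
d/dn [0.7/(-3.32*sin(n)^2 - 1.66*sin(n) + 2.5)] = (4.648*sin(n) + 1.162)*cos(n)/(3.32*sin(n)^2 + 1.66*sin(n) - 2.5)^2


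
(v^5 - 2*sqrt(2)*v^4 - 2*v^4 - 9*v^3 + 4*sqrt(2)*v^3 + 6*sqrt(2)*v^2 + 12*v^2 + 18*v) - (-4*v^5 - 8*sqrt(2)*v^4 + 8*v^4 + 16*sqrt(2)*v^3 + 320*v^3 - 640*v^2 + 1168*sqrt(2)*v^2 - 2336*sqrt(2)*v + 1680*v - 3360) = 5*v^5 - 10*v^4 + 6*sqrt(2)*v^4 - 329*v^3 - 12*sqrt(2)*v^3 - 1162*sqrt(2)*v^2 + 652*v^2 - 1662*v + 2336*sqrt(2)*v + 3360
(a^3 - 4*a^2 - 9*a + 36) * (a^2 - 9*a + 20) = a^5 - 13*a^4 + 47*a^3 + 37*a^2 - 504*a + 720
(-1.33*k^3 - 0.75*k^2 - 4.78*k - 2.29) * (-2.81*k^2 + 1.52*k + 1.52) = 3.7373*k^5 + 0.0858999999999996*k^4 + 10.2702*k^3 - 1.9707*k^2 - 10.7464*k - 3.4808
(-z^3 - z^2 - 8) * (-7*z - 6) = 7*z^4 + 13*z^3 + 6*z^2 + 56*z + 48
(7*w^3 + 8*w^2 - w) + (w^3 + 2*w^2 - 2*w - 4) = 8*w^3 + 10*w^2 - 3*w - 4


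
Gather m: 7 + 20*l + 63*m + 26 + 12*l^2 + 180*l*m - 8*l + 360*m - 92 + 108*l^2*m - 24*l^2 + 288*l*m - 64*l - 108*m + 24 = -12*l^2 - 52*l + m*(108*l^2 + 468*l + 315) - 35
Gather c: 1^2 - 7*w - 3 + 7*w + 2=0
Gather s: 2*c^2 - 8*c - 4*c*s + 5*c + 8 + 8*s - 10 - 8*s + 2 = 2*c^2 - 4*c*s - 3*c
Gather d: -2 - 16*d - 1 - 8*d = -24*d - 3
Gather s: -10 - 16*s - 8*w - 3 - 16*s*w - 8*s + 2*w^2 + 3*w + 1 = s*(-16*w - 24) + 2*w^2 - 5*w - 12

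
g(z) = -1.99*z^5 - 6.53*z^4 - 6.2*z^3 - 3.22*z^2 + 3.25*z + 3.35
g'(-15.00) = -419648.90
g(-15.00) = 1200730.10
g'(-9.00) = -47685.86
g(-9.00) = 78897.26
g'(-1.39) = 9.27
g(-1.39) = -4.79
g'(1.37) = -142.70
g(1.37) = -46.79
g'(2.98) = -1657.02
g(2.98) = -1162.26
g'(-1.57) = 8.14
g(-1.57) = -6.39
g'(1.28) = -116.95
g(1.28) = -35.13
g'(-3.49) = -566.63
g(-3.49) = 277.92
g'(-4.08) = -1263.27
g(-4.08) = 797.95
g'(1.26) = -111.72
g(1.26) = -32.85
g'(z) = -9.95*z^4 - 26.12*z^3 - 18.6*z^2 - 6.44*z + 3.25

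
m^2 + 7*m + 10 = (m + 2)*(m + 5)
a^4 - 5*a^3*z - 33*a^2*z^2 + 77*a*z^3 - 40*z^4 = (a - 8*z)*(a - z)^2*(a + 5*z)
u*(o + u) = o*u + u^2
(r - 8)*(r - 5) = r^2 - 13*r + 40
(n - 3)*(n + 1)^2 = n^3 - n^2 - 5*n - 3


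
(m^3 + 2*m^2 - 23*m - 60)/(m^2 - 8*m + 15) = (m^2 + 7*m + 12)/(m - 3)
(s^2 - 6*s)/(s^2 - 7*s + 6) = s/(s - 1)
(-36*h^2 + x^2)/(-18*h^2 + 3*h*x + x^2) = (-6*h + x)/(-3*h + x)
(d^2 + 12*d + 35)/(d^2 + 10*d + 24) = (d^2 + 12*d + 35)/(d^2 + 10*d + 24)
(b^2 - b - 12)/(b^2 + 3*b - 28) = (b + 3)/(b + 7)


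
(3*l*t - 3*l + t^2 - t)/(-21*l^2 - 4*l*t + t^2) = (t - 1)/(-7*l + t)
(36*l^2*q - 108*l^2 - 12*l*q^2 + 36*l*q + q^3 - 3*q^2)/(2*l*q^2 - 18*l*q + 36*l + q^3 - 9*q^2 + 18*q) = (36*l^2 - 12*l*q + q^2)/(2*l*q - 12*l + q^2 - 6*q)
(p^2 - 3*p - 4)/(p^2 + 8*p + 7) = (p - 4)/(p + 7)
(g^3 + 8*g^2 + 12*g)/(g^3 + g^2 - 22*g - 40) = g*(g + 6)/(g^2 - g - 20)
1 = 1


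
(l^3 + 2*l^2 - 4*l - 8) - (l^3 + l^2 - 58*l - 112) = l^2 + 54*l + 104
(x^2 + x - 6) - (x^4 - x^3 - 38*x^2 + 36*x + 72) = -x^4 + x^3 + 39*x^2 - 35*x - 78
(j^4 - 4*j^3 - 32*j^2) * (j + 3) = j^5 - j^4 - 44*j^3 - 96*j^2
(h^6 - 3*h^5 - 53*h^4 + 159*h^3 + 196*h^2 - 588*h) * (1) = h^6 - 3*h^5 - 53*h^4 + 159*h^3 + 196*h^2 - 588*h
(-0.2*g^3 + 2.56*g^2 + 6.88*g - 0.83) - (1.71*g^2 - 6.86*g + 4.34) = -0.2*g^3 + 0.85*g^2 + 13.74*g - 5.17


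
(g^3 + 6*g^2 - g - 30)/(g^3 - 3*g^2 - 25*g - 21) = (g^2 + 3*g - 10)/(g^2 - 6*g - 7)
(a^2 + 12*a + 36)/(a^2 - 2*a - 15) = (a^2 + 12*a + 36)/(a^2 - 2*a - 15)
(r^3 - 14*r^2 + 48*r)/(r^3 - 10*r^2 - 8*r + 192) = r/(r + 4)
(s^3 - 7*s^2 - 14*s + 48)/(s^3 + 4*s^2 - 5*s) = (s^3 - 7*s^2 - 14*s + 48)/(s*(s^2 + 4*s - 5))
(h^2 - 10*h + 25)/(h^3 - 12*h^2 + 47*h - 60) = (h - 5)/(h^2 - 7*h + 12)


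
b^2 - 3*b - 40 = (b - 8)*(b + 5)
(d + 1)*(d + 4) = d^2 + 5*d + 4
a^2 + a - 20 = (a - 4)*(a + 5)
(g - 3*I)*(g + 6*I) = g^2 + 3*I*g + 18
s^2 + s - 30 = (s - 5)*(s + 6)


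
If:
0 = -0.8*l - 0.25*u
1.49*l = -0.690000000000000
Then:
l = -0.46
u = 1.48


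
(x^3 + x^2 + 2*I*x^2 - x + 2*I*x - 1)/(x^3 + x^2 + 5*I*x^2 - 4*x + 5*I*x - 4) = (x + I)/(x + 4*I)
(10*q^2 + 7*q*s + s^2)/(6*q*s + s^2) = (10*q^2 + 7*q*s + s^2)/(s*(6*q + s))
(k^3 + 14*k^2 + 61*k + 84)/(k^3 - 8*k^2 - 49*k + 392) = (k^2 + 7*k + 12)/(k^2 - 15*k + 56)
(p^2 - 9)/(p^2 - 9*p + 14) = (p^2 - 9)/(p^2 - 9*p + 14)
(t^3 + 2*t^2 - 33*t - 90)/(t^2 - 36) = (t^2 + 8*t + 15)/(t + 6)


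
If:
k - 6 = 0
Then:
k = 6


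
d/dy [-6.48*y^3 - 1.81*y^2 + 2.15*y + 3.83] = -19.44*y^2 - 3.62*y + 2.15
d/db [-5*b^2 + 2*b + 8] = 2 - 10*b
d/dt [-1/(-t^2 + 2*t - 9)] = 2*(1 - t)/(t^2 - 2*t + 9)^2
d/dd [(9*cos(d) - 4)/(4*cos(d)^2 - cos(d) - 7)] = (-36*sin(d)^2 - 32*cos(d) + 103)*sin(d)/(-4*cos(d)^2 + cos(d) + 7)^2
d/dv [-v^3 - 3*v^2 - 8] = 3*v*(-v - 2)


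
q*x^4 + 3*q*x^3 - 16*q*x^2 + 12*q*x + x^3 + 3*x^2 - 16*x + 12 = (x - 2)*(x - 1)*(x + 6)*(q*x + 1)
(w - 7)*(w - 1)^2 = w^3 - 9*w^2 + 15*w - 7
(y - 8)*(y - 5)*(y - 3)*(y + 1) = y^4 - 15*y^3 + 63*y^2 - 41*y - 120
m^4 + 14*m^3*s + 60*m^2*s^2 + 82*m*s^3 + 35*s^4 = (m + s)^2*(m + 5*s)*(m + 7*s)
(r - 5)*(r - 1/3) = r^2 - 16*r/3 + 5/3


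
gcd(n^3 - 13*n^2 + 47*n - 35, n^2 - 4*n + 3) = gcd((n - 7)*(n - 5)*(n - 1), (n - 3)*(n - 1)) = n - 1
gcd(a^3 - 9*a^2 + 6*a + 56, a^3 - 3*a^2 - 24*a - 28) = a^2 - 5*a - 14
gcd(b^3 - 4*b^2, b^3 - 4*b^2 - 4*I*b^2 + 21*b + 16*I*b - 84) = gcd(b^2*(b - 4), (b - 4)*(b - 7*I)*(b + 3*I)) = b - 4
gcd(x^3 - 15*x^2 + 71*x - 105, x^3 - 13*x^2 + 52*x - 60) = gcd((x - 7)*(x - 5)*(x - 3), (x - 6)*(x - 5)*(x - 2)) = x - 5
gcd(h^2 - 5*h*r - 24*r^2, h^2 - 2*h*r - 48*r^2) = -h + 8*r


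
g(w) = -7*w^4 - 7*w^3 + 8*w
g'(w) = -28*w^3 - 21*w^2 + 8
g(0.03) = 0.24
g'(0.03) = 7.98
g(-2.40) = -154.68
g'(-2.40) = 274.11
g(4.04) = -2294.02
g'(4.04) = -2181.05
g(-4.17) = -1642.39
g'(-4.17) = 1673.16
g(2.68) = -474.41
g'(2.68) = -681.80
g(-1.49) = -23.27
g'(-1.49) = 54.00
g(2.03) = -161.19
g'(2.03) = -312.77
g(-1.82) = -49.16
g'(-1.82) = 107.24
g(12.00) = -157152.00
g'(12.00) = -51400.00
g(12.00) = -157152.00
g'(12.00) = -51400.00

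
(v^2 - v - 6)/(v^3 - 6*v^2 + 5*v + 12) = (v + 2)/(v^2 - 3*v - 4)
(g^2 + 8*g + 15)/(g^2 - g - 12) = (g + 5)/(g - 4)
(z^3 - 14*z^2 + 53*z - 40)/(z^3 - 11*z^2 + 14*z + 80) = (z - 1)/(z + 2)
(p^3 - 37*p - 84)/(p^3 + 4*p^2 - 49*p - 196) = (p + 3)/(p + 7)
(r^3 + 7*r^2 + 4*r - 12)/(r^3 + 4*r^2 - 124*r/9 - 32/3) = 9*(r^2 + r - 2)/(9*r^2 - 18*r - 16)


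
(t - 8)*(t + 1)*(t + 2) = t^3 - 5*t^2 - 22*t - 16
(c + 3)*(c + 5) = c^2 + 8*c + 15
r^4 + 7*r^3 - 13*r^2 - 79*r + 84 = (r - 3)*(r - 1)*(r + 4)*(r + 7)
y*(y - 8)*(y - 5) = y^3 - 13*y^2 + 40*y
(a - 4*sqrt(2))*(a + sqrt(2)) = a^2 - 3*sqrt(2)*a - 8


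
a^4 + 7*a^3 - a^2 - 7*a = a*(a - 1)*(a + 1)*(a + 7)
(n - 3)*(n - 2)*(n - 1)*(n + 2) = n^4 - 4*n^3 - n^2 + 16*n - 12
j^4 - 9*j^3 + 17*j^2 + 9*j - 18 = (j - 6)*(j - 3)*(j - 1)*(j + 1)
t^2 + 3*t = t*(t + 3)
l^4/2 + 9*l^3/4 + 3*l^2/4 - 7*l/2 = l*(l/2 + 1)*(l - 1)*(l + 7/2)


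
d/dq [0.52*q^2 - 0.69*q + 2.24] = 1.04*q - 0.69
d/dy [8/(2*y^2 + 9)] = -32*y/(2*y^2 + 9)^2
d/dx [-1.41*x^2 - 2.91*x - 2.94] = -2.82*x - 2.91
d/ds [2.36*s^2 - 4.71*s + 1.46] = 4.72*s - 4.71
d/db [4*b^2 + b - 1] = 8*b + 1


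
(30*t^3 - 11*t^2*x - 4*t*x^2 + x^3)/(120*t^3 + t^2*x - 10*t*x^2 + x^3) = (-2*t + x)/(-8*t + x)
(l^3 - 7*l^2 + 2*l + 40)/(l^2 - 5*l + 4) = (l^2 - 3*l - 10)/(l - 1)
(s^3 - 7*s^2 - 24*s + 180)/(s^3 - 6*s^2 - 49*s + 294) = (s^2 - s - 30)/(s^2 - 49)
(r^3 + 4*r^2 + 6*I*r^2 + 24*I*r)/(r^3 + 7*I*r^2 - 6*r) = (r + 4)/(r + I)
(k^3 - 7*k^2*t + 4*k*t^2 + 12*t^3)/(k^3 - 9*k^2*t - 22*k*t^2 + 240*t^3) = (-k^2 + k*t + 2*t^2)/(-k^2 + 3*k*t + 40*t^2)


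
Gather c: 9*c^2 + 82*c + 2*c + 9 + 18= 9*c^2 + 84*c + 27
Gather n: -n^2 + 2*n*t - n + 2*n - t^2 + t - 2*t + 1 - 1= -n^2 + n*(2*t + 1) - t^2 - t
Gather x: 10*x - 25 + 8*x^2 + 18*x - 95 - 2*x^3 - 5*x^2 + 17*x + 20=-2*x^3 + 3*x^2 + 45*x - 100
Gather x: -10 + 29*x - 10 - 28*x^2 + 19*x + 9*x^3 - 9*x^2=9*x^3 - 37*x^2 + 48*x - 20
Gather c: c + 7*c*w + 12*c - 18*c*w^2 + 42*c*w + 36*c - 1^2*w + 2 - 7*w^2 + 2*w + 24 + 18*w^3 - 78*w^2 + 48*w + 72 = c*(-18*w^2 + 49*w + 49) + 18*w^3 - 85*w^2 + 49*w + 98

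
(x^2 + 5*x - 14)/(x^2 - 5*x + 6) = (x + 7)/(x - 3)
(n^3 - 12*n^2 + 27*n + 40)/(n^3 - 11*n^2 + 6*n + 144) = (n^2 - 4*n - 5)/(n^2 - 3*n - 18)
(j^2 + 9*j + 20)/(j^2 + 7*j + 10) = (j + 4)/(j + 2)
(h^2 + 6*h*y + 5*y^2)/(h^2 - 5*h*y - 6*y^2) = (-h - 5*y)/(-h + 6*y)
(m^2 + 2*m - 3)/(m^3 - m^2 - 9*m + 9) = 1/(m - 3)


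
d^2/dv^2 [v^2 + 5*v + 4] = 2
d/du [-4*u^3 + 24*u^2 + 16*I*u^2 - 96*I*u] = -12*u^2 + u*(48 + 32*I) - 96*I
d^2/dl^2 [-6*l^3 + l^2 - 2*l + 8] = 2 - 36*l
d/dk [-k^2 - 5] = -2*k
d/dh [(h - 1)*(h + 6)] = 2*h + 5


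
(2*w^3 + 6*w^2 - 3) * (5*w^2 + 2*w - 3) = 10*w^5 + 34*w^4 + 6*w^3 - 33*w^2 - 6*w + 9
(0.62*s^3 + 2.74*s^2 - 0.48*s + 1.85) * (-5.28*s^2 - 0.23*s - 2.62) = -3.2736*s^5 - 14.6098*s^4 + 0.2798*s^3 - 16.8364*s^2 + 0.8321*s - 4.847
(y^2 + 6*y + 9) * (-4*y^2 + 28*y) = -4*y^4 + 4*y^3 + 132*y^2 + 252*y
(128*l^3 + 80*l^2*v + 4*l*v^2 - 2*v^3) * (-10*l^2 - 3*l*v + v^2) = -1280*l^5 - 1184*l^4*v - 152*l^3*v^2 + 88*l^2*v^3 + 10*l*v^4 - 2*v^5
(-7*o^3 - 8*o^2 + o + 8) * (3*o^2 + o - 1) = -21*o^5 - 31*o^4 + 2*o^3 + 33*o^2 + 7*o - 8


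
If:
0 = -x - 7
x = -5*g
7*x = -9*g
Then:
No Solution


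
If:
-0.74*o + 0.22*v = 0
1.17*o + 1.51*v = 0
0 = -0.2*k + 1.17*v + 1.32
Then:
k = 6.60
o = 0.00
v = 0.00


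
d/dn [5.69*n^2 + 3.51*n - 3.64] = 11.38*n + 3.51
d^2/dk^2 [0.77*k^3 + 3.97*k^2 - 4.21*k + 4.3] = 4.62*k + 7.94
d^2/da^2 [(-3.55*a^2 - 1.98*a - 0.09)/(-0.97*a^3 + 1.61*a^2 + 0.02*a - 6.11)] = (6.68039*a^6 + 11.177892*a^5 - 17.123604*a^4 - 286.692918*a^3 + 70.101096*a^2 + 113.681718*a + 267.312572)/(0.912673*a^9 - 4.544547*a^8 + 7.486557*a^7 + 13.26082*a^6 - 57.406284*a^5 + 46.800057*a^4 + 109.816855*a^3 - 180.306711*a^2 - 2.239926*a + 228.099131)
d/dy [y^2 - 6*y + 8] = 2*y - 6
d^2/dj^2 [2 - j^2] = -2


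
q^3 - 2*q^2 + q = q*(q - 1)^2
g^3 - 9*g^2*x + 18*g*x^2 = g*(g - 6*x)*(g - 3*x)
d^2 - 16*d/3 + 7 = (d - 3)*(d - 7/3)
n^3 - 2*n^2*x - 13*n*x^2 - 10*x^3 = (n - 5*x)*(n + x)*(n + 2*x)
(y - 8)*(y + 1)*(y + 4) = y^3 - 3*y^2 - 36*y - 32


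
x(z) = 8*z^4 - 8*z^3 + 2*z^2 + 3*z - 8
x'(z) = 32*z^3 - 24*z^2 + 4*z + 3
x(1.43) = 10.44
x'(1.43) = 53.22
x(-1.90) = 152.65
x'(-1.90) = -310.73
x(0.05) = -7.85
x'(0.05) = 3.14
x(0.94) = -3.81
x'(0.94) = 12.13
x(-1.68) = 94.27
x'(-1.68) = -223.19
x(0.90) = -4.26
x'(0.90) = 10.49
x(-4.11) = 2851.61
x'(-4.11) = -2640.50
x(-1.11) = 14.22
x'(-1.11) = -74.77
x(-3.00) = 865.00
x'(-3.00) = -1089.00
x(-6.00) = 12142.00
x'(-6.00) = -7797.00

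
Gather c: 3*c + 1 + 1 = 3*c + 2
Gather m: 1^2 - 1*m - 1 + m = 0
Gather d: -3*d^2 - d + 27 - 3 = -3*d^2 - d + 24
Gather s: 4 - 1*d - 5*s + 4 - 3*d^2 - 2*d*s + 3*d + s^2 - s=-3*d^2 + 2*d + s^2 + s*(-2*d - 6) + 8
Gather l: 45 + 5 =50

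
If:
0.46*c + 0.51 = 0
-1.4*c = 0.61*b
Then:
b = 2.54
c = -1.11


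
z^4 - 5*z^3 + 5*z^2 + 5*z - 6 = (z - 3)*(z - 2)*(z - 1)*(z + 1)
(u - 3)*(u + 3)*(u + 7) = u^3 + 7*u^2 - 9*u - 63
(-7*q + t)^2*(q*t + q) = 49*q^3*t + 49*q^3 - 14*q^2*t^2 - 14*q^2*t + q*t^3 + q*t^2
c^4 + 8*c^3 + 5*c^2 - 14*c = c*(c - 1)*(c + 2)*(c + 7)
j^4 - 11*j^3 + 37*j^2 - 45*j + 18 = (j - 6)*(j - 3)*(j - 1)^2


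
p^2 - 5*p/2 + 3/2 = (p - 3/2)*(p - 1)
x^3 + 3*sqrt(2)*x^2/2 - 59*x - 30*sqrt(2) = (x - 5*sqrt(2))*(x + sqrt(2)/2)*(x + 6*sqrt(2))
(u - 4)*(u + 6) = u^2 + 2*u - 24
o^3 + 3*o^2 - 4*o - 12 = (o - 2)*(o + 2)*(o + 3)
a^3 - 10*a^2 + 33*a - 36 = (a - 4)*(a - 3)^2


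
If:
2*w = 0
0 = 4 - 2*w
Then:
No Solution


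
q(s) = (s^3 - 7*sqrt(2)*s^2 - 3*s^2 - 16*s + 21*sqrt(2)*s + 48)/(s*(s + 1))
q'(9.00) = 0.61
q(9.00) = -1.61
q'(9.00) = 0.61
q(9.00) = -1.61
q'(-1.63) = 34.34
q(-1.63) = -12.59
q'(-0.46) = -155.88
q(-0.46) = -156.49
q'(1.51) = -16.81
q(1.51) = 11.27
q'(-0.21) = -1054.75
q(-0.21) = -268.51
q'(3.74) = -1.52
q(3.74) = -1.63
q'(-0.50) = -109.39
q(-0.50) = -151.20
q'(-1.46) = 74.90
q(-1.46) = -3.88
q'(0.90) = -52.61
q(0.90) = 29.60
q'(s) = (3*s^2 - 14*sqrt(2)*s - 6*s - 16 + 21*sqrt(2))/(s*(s + 1)) - (s^3 - 7*sqrt(2)*s^2 - 3*s^2 - 16*s + 21*sqrt(2)*s + 48)/(s*(s + 1)^2) - (s^3 - 7*sqrt(2)*s^2 - 3*s^2 - 16*s + 21*sqrt(2)*s + 48)/(s^2*(s + 1)) = (s^4 + 2*s^3 - 28*sqrt(2)*s^2 + 13*s^2 - 96*s - 48)/(s^2*(s^2 + 2*s + 1))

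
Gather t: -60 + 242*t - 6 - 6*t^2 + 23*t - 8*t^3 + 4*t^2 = -8*t^3 - 2*t^2 + 265*t - 66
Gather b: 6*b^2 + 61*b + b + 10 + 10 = 6*b^2 + 62*b + 20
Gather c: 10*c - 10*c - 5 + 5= 0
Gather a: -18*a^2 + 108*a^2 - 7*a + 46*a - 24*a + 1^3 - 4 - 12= 90*a^2 + 15*a - 15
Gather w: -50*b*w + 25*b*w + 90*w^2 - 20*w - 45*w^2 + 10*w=45*w^2 + w*(-25*b - 10)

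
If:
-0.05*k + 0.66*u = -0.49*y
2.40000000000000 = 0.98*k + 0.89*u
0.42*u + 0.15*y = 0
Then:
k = 2.62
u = -0.18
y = 0.51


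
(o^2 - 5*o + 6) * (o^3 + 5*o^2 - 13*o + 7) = o^5 - 32*o^3 + 102*o^2 - 113*o + 42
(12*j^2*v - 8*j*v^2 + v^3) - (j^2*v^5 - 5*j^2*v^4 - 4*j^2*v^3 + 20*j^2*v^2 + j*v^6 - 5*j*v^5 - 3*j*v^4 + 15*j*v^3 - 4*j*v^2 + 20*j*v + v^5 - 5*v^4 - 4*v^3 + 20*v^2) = -j^2*v^5 + 5*j^2*v^4 + 4*j^2*v^3 - 20*j^2*v^2 + 12*j^2*v - j*v^6 + 5*j*v^5 + 3*j*v^4 - 15*j*v^3 - 4*j*v^2 - 20*j*v - v^5 + 5*v^4 + 5*v^3 - 20*v^2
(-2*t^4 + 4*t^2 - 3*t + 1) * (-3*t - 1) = 6*t^5 + 2*t^4 - 12*t^3 + 5*t^2 - 1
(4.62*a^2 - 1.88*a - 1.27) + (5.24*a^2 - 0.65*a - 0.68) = 9.86*a^2 - 2.53*a - 1.95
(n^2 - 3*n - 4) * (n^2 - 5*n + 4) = n^4 - 8*n^3 + 15*n^2 + 8*n - 16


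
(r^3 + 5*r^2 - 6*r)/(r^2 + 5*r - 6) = r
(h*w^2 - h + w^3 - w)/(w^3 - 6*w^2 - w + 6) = (h + w)/(w - 6)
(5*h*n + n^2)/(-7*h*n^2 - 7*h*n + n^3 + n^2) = (-5*h - n)/(7*h*n + 7*h - n^2 - n)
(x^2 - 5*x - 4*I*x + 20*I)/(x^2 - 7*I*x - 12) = (x - 5)/(x - 3*I)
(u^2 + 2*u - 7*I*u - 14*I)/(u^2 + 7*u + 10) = (u - 7*I)/(u + 5)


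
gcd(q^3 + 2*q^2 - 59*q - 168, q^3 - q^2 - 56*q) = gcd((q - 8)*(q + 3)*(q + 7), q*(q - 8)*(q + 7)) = q^2 - q - 56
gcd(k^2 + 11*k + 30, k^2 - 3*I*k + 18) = 1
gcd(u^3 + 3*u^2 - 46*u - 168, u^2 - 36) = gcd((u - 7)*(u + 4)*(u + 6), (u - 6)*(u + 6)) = u + 6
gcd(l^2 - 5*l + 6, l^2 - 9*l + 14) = l - 2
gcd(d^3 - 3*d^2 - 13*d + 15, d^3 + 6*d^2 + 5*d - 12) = d^2 + 2*d - 3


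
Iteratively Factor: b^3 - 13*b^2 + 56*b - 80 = (b - 4)*(b^2 - 9*b + 20) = (b - 5)*(b - 4)*(b - 4)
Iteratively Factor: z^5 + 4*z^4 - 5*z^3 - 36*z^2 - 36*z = (z + 2)*(z^4 + 2*z^3 - 9*z^2 - 18*z) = z*(z + 2)*(z^3 + 2*z^2 - 9*z - 18) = z*(z + 2)*(z + 3)*(z^2 - z - 6) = z*(z + 2)^2*(z + 3)*(z - 3)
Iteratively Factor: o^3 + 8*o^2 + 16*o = (o + 4)*(o^2 + 4*o) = o*(o + 4)*(o + 4)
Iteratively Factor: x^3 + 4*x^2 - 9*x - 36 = (x - 3)*(x^2 + 7*x + 12) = (x - 3)*(x + 3)*(x + 4)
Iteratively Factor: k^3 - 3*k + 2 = (k - 1)*(k^2 + k - 2) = (k - 1)*(k + 2)*(k - 1)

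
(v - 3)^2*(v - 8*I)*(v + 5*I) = v^4 - 6*v^3 - 3*I*v^3 + 49*v^2 + 18*I*v^2 - 240*v - 27*I*v + 360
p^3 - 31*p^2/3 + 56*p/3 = p*(p - 8)*(p - 7/3)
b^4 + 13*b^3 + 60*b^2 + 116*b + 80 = (b + 2)^2*(b + 4)*(b + 5)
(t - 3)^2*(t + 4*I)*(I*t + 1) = I*t^4 - 3*t^3 - 6*I*t^3 + 18*t^2 + 13*I*t^2 - 27*t - 24*I*t + 36*I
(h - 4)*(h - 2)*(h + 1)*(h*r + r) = h^4*r - 4*h^3*r - 3*h^2*r + 10*h*r + 8*r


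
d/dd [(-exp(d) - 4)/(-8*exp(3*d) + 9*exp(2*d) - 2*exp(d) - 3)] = (-16*exp(3*d) - 87*exp(2*d) + 72*exp(d) - 5)*exp(d)/(64*exp(6*d) - 144*exp(5*d) + 113*exp(4*d) + 12*exp(3*d) - 50*exp(2*d) + 12*exp(d) + 9)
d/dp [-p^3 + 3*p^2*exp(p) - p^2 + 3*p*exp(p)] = 3*p^2*exp(p) - 3*p^2 + 9*p*exp(p) - 2*p + 3*exp(p)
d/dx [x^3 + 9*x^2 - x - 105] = 3*x^2 + 18*x - 1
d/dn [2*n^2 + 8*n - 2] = 4*n + 8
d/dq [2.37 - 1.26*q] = -1.26000000000000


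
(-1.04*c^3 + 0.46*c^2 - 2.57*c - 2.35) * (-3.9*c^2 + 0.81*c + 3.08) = 4.056*c^5 - 2.6364*c^4 + 7.1924*c^3 + 8.5001*c^2 - 9.8191*c - 7.238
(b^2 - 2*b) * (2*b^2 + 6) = 2*b^4 - 4*b^3 + 6*b^2 - 12*b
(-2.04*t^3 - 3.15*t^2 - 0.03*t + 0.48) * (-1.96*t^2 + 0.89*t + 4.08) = 3.9984*t^5 + 4.3584*t^4 - 11.0679*t^3 - 13.8195*t^2 + 0.3048*t + 1.9584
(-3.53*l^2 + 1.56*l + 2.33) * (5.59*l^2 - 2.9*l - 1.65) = -19.7327*l^4 + 18.9574*l^3 + 14.3252*l^2 - 9.331*l - 3.8445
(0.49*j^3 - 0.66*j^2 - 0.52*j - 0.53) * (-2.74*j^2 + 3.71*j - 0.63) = -1.3426*j^5 + 3.6263*j^4 - 1.3325*j^3 - 0.0611999999999999*j^2 - 1.6387*j + 0.3339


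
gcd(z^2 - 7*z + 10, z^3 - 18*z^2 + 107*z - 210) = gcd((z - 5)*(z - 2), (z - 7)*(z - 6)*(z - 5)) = z - 5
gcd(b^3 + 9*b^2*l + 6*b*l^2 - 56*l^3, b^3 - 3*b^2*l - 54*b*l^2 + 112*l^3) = b^2 + 5*b*l - 14*l^2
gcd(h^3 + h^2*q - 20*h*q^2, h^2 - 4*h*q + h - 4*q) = -h + 4*q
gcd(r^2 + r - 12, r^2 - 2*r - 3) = r - 3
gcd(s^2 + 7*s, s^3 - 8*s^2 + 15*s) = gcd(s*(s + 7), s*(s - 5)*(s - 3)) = s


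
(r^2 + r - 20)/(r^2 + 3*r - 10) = (r - 4)/(r - 2)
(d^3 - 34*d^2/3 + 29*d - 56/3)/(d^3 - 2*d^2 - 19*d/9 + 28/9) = 3*(d - 8)/(3*d + 4)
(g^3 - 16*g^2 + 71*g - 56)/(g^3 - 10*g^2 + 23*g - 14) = (g - 8)/(g - 2)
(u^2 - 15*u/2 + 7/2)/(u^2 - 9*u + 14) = (u - 1/2)/(u - 2)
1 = 1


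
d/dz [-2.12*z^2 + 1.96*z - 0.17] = 1.96 - 4.24*z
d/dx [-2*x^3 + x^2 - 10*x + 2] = -6*x^2 + 2*x - 10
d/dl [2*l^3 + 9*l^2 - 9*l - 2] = 6*l^2 + 18*l - 9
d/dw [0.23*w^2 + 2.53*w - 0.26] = 0.46*w + 2.53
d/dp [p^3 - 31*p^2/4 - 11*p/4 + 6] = 3*p^2 - 31*p/2 - 11/4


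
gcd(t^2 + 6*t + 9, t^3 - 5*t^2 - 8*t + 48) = t + 3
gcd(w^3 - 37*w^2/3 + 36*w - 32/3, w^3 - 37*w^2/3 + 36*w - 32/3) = w^3 - 37*w^2/3 + 36*w - 32/3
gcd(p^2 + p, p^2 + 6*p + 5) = p + 1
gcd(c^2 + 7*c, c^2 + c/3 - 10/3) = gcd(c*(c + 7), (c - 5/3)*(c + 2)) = 1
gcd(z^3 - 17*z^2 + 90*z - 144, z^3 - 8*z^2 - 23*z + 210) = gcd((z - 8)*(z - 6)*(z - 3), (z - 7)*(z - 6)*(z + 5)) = z - 6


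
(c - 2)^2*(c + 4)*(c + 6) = c^4 + 6*c^3 - 12*c^2 - 56*c + 96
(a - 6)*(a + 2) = a^2 - 4*a - 12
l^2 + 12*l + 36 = (l + 6)^2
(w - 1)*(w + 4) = w^2 + 3*w - 4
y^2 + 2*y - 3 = (y - 1)*(y + 3)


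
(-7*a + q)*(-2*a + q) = 14*a^2 - 9*a*q + q^2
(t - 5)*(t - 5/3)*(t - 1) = t^3 - 23*t^2/3 + 15*t - 25/3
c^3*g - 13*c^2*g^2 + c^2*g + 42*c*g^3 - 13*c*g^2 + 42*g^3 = (c - 7*g)*(c - 6*g)*(c*g + g)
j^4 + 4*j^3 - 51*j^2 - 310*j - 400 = (j - 8)*(j + 2)*(j + 5)^2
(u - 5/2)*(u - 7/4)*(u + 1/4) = u^3 - 4*u^2 + 53*u/16 + 35/32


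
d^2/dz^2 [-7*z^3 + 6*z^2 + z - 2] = 12 - 42*z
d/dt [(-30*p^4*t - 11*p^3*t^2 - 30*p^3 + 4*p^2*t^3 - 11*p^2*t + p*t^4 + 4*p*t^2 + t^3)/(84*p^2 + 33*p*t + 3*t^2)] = (-840*p^6 - 616*p^5*t + 245*p^4*t^2 + 22*p^4 + 200*p^3*t^3 + 284*p^3*t + 37*p^2*t^4 + 139*p^2*t^2 + 2*p*t^5 + 22*p*t^3 + t^4)/(3*(784*p^4 + 616*p^3*t + 177*p^2*t^2 + 22*p*t^3 + t^4))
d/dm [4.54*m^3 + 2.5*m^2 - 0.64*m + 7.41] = 13.62*m^2 + 5.0*m - 0.64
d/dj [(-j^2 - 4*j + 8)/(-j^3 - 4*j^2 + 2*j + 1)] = (-j^4 - 8*j^3 + 6*j^2 + 62*j - 20)/(j^6 + 8*j^5 + 12*j^4 - 18*j^3 - 4*j^2 + 4*j + 1)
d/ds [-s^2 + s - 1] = 1 - 2*s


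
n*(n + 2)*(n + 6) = n^3 + 8*n^2 + 12*n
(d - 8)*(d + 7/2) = d^2 - 9*d/2 - 28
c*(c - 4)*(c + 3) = c^3 - c^2 - 12*c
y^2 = y^2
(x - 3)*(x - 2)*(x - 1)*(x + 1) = x^4 - 5*x^3 + 5*x^2 + 5*x - 6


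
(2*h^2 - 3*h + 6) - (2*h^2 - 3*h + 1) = 5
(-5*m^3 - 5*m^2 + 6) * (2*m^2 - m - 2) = -10*m^5 - 5*m^4 + 15*m^3 + 22*m^2 - 6*m - 12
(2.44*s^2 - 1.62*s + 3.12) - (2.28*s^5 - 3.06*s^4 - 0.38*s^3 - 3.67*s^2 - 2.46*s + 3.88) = -2.28*s^5 + 3.06*s^4 + 0.38*s^3 + 6.11*s^2 + 0.84*s - 0.76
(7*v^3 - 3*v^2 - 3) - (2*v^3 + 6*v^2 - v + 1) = 5*v^3 - 9*v^2 + v - 4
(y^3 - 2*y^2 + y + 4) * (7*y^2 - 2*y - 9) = 7*y^5 - 16*y^4 + 2*y^3 + 44*y^2 - 17*y - 36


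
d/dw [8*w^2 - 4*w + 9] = 16*w - 4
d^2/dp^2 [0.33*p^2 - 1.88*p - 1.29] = 0.660000000000000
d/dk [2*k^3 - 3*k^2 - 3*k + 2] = 6*k^2 - 6*k - 3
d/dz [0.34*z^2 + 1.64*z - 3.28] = 0.68*z + 1.64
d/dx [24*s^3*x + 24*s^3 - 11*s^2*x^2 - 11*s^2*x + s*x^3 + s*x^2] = s*(24*s^2 - 22*s*x - 11*s + 3*x^2 + 2*x)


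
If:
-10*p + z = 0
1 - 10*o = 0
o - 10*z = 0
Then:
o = 1/10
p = 1/1000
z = 1/100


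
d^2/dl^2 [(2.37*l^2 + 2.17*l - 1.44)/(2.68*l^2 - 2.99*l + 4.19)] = (69.154184*l^3 - 221.73516*l^2 - 76.970136*l + 144.180476)/(19.248832*l^6 - 64.426128*l^5 + 162.161172*l^4 - 228.182747*l^3 + 253.528101*l^2 - 157.478217*l + 73.560059)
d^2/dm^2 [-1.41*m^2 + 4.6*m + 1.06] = -2.82000000000000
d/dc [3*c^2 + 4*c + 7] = 6*c + 4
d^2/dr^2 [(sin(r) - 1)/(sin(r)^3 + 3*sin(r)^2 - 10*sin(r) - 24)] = (-4*sin(r)^7 - 10*sin(r)^5 - 320*sin(r)^4 - 316*sin(r)^3 + 922*sin(r)^2 - 348*sin(r) - 824)/(sin(r)^3 + 3*sin(r)^2 - 10*sin(r) - 24)^3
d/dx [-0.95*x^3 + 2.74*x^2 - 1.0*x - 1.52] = -2.85*x^2 + 5.48*x - 1.0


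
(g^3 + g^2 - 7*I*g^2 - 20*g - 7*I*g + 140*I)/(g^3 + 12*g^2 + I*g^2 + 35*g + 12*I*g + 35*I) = (g^2 - g*(4 + 7*I) + 28*I)/(g^2 + g*(7 + I) + 7*I)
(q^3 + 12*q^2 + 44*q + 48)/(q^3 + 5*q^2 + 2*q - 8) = (q + 6)/(q - 1)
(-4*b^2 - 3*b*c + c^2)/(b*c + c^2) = (-4*b + c)/c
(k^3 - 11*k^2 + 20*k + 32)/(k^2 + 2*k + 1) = (k^2 - 12*k + 32)/(k + 1)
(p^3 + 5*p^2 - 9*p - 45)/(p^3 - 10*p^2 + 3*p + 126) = (p^2 + 2*p - 15)/(p^2 - 13*p + 42)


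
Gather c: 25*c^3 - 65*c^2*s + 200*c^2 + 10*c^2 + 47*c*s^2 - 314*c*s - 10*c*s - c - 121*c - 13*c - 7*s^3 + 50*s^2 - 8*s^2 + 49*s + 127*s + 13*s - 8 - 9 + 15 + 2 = 25*c^3 + c^2*(210 - 65*s) + c*(47*s^2 - 324*s - 135) - 7*s^3 + 42*s^2 + 189*s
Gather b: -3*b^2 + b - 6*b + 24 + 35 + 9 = -3*b^2 - 5*b + 68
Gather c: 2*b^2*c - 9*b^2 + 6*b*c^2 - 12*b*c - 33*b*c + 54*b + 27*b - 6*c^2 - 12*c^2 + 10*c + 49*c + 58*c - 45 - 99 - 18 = -9*b^2 + 81*b + c^2*(6*b - 18) + c*(2*b^2 - 45*b + 117) - 162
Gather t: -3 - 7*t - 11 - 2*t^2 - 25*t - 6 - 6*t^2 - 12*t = -8*t^2 - 44*t - 20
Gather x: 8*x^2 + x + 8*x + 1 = 8*x^2 + 9*x + 1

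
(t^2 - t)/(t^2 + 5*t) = (t - 1)/(t + 5)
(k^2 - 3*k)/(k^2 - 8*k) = (k - 3)/(k - 8)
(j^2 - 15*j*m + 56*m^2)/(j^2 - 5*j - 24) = (-j^2 + 15*j*m - 56*m^2)/(-j^2 + 5*j + 24)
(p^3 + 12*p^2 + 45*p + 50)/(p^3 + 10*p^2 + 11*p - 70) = (p^2 + 7*p + 10)/(p^2 + 5*p - 14)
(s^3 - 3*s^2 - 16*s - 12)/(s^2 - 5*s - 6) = s + 2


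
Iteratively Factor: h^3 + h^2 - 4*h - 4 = (h + 2)*(h^2 - h - 2) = (h + 1)*(h + 2)*(h - 2)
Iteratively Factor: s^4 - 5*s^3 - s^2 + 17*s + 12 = (s - 4)*(s^3 - s^2 - 5*s - 3) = (s - 4)*(s + 1)*(s^2 - 2*s - 3) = (s - 4)*(s + 1)^2*(s - 3)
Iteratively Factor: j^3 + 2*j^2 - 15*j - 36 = (j + 3)*(j^2 - j - 12) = (j + 3)^2*(j - 4)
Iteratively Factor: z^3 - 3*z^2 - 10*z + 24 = (z + 3)*(z^2 - 6*z + 8) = (z - 4)*(z + 3)*(z - 2)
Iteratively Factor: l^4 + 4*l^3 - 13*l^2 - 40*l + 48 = (l - 3)*(l^3 + 7*l^2 + 8*l - 16) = (l - 3)*(l - 1)*(l^2 + 8*l + 16) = (l - 3)*(l - 1)*(l + 4)*(l + 4)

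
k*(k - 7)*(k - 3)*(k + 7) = k^4 - 3*k^3 - 49*k^2 + 147*k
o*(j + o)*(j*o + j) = j^2*o^2 + j^2*o + j*o^3 + j*o^2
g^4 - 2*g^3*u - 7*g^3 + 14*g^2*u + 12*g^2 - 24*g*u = g*(g - 4)*(g - 3)*(g - 2*u)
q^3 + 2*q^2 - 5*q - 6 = (q - 2)*(q + 1)*(q + 3)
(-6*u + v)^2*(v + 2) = 36*u^2*v + 72*u^2 - 12*u*v^2 - 24*u*v + v^3 + 2*v^2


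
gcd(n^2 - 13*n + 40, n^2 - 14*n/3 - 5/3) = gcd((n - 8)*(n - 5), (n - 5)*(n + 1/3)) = n - 5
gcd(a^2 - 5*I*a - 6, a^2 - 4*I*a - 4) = a - 2*I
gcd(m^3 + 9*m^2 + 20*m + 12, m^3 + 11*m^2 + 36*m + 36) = m^2 + 8*m + 12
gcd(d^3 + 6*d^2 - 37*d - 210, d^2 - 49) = d + 7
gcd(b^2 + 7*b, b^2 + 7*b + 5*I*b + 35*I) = b + 7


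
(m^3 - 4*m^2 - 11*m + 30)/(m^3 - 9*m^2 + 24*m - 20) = (m + 3)/(m - 2)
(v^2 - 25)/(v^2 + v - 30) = (v + 5)/(v + 6)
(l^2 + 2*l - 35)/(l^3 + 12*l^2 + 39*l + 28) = (l - 5)/(l^2 + 5*l + 4)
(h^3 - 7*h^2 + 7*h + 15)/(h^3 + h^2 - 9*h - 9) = (h - 5)/(h + 3)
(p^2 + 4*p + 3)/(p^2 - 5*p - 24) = (p + 1)/(p - 8)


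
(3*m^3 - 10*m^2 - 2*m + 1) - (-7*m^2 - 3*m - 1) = 3*m^3 - 3*m^2 + m + 2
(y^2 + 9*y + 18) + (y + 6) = y^2 + 10*y + 24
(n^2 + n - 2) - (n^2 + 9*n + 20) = -8*n - 22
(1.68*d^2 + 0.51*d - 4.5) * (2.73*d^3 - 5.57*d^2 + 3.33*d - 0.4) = 4.5864*d^5 - 7.9653*d^4 - 9.5313*d^3 + 26.0913*d^2 - 15.189*d + 1.8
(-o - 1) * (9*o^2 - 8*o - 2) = -9*o^3 - o^2 + 10*o + 2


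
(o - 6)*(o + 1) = o^2 - 5*o - 6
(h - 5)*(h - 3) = h^2 - 8*h + 15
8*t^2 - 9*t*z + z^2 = (-8*t + z)*(-t + z)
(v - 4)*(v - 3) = v^2 - 7*v + 12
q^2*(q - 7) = q^3 - 7*q^2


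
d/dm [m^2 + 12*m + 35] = 2*m + 12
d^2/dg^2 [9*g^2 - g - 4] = 18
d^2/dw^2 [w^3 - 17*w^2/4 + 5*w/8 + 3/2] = 6*w - 17/2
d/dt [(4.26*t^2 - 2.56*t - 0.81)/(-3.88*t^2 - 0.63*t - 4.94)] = (-12.6166*t^2 - 48.3744*t + 12.1361)/(15.0544*t^4 + 4.8888*t^3 + 38.7313*t^2 + 6.2244*t + 24.4036)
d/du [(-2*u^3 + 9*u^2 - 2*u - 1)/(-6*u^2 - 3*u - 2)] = (12*u^4 + 12*u^3 - 27*u^2 - 48*u + 1)/(36*u^4 + 36*u^3 + 33*u^2 + 12*u + 4)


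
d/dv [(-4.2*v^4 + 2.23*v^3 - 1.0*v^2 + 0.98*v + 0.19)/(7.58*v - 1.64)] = (-95.508*v^4 + 61.3588*v^3 - 18.5516*v^2 + 3.28*v - 3.0474)/(57.4564*v^2 - 24.8624*v + 2.6896)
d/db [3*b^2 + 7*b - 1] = 6*b + 7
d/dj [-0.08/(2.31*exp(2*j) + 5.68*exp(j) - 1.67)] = (0.3696*exp(j) + 0.4544)*exp(j)/(2.31*exp(2*j) + 5.68*exp(j) - 1.67)^2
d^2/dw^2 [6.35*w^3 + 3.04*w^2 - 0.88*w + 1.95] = 38.1*w + 6.08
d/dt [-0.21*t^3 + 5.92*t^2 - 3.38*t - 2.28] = -0.63*t^2 + 11.84*t - 3.38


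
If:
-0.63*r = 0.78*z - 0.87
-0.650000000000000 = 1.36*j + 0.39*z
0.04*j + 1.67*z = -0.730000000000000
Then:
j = -0.36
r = 1.91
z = -0.43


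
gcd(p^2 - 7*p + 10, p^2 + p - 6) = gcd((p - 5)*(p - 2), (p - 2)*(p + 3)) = p - 2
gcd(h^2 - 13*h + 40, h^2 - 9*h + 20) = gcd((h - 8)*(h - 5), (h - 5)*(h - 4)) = h - 5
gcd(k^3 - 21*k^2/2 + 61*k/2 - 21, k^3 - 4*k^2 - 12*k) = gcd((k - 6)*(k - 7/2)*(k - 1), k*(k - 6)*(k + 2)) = k - 6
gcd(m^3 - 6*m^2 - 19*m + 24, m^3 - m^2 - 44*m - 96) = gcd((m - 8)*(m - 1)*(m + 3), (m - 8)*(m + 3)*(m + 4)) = m^2 - 5*m - 24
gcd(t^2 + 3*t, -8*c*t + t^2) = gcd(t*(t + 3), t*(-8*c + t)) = t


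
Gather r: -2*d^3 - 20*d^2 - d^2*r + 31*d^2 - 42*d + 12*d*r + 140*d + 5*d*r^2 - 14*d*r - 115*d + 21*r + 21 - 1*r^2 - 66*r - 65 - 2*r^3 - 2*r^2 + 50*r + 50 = -2*d^3 + 11*d^2 - 17*d - 2*r^3 + r^2*(5*d - 3) + r*(-d^2 - 2*d + 5) + 6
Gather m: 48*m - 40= 48*m - 40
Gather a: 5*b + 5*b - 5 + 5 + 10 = 10*b + 10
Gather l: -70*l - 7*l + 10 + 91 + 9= 110 - 77*l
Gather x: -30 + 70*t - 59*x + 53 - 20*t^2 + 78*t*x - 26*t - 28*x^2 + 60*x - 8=-20*t^2 + 44*t - 28*x^2 + x*(78*t + 1) + 15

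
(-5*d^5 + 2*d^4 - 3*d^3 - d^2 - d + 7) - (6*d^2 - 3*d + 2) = -5*d^5 + 2*d^4 - 3*d^3 - 7*d^2 + 2*d + 5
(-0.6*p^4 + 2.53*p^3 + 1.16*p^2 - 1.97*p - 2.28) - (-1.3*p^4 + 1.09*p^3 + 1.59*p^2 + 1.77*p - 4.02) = 0.7*p^4 + 1.44*p^3 - 0.43*p^2 - 3.74*p + 1.74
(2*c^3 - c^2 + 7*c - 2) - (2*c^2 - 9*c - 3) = 2*c^3 - 3*c^2 + 16*c + 1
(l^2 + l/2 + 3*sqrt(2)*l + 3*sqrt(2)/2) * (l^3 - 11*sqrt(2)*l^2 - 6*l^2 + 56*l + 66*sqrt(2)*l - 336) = l^5 - 8*sqrt(2)*l^4 - 11*l^4/2 - 13*l^3 + 44*sqrt(2)*l^3 + 55*l^2 + 192*sqrt(2)*l^2 - 924*sqrt(2)*l + 30*l - 504*sqrt(2)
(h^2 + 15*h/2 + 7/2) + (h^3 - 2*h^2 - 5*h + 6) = h^3 - h^2 + 5*h/2 + 19/2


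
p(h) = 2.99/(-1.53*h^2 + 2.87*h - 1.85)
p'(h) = 2.99*(3.06*h - 2.87)/(-1.53*h^2 + 2.87*h - 1.85)^2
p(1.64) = -2.38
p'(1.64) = 4.06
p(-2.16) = -0.20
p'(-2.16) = -0.12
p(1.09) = -5.54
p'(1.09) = 4.78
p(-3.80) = -0.09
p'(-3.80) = -0.04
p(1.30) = -4.24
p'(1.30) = 6.67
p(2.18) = -1.04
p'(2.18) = 1.38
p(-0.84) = -0.56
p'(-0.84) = -0.57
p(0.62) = -4.54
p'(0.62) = -6.70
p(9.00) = -0.03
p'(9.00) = 0.01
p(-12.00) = -0.01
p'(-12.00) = -0.00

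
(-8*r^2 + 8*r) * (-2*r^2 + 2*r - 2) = 16*r^4 - 32*r^3 + 32*r^2 - 16*r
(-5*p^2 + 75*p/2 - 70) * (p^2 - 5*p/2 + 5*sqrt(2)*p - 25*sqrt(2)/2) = -5*p^4 - 25*sqrt(2)*p^3 + 50*p^3 - 655*p^2/4 + 250*sqrt(2)*p^2 - 3275*sqrt(2)*p/4 + 175*p + 875*sqrt(2)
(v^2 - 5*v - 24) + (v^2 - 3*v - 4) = 2*v^2 - 8*v - 28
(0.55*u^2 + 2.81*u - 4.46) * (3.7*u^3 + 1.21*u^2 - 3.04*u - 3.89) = 2.035*u^5 + 11.0625*u^4 - 14.7739*u^3 - 16.0785*u^2 + 2.6275*u + 17.3494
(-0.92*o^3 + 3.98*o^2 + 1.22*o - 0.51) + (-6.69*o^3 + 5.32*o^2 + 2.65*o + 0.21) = -7.61*o^3 + 9.3*o^2 + 3.87*o - 0.3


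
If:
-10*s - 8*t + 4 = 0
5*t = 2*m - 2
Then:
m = 5*t/2 + 1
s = 2/5 - 4*t/5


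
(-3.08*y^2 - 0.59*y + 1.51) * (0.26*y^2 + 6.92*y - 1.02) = -0.8008*y^4 - 21.467*y^3 - 0.5486*y^2 + 11.051*y - 1.5402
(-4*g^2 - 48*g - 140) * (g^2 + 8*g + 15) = -4*g^4 - 80*g^3 - 584*g^2 - 1840*g - 2100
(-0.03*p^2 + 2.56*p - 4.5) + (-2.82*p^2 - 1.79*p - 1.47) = -2.85*p^2 + 0.77*p - 5.97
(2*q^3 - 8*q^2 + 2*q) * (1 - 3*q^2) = -6*q^5 + 24*q^4 - 4*q^3 - 8*q^2 + 2*q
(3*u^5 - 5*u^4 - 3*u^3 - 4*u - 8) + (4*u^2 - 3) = 3*u^5 - 5*u^4 - 3*u^3 + 4*u^2 - 4*u - 11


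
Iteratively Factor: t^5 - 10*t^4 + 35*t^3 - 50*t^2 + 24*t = (t - 1)*(t^4 - 9*t^3 + 26*t^2 - 24*t) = (t - 3)*(t - 1)*(t^3 - 6*t^2 + 8*t) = (t - 4)*(t - 3)*(t - 1)*(t^2 - 2*t) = (t - 4)*(t - 3)*(t - 2)*(t - 1)*(t)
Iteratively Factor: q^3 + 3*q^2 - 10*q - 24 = (q + 2)*(q^2 + q - 12) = (q - 3)*(q + 2)*(q + 4)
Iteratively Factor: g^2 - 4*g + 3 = (g - 3)*(g - 1)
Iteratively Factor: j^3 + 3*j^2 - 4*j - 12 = (j + 2)*(j^2 + j - 6) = (j + 2)*(j + 3)*(j - 2)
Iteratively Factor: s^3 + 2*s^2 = (s + 2)*(s^2) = s*(s + 2)*(s)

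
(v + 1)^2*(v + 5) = v^3 + 7*v^2 + 11*v + 5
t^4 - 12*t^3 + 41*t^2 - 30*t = t*(t - 6)*(t - 5)*(t - 1)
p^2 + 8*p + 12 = (p + 2)*(p + 6)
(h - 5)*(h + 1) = h^2 - 4*h - 5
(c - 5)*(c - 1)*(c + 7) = c^3 + c^2 - 37*c + 35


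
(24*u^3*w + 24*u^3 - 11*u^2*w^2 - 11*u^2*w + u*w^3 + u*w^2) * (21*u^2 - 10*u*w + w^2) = 504*u^5*w + 504*u^5 - 471*u^4*w^2 - 471*u^4*w + 155*u^3*w^3 + 155*u^3*w^2 - 21*u^2*w^4 - 21*u^2*w^3 + u*w^5 + u*w^4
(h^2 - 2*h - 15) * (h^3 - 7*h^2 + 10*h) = h^5 - 9*h^4 + 9*h^3 + 85*h^2 - 150*h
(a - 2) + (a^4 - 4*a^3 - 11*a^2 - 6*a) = a^4 - 4*a^3 - 11*a^2 - 5*a - 2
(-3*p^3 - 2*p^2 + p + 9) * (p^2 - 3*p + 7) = -3*p^5 + 7*p^4 - 14*p^3 - 8*p^2 - 20*p + 63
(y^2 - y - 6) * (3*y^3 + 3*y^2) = 3*y^5 - 21*y^3 - 18*y^2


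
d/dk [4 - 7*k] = -7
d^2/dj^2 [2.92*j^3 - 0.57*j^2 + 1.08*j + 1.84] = 17.52*j - 1.14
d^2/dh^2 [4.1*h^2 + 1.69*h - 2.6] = 8.20000000000000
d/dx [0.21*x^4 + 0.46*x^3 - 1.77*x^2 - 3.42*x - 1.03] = 0.84*x^3 + 1.38*x^2 - 3.54*x - 3.42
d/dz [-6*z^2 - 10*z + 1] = -12*z - 10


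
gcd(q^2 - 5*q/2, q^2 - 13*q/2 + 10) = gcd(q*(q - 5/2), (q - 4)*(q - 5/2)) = q - 5/2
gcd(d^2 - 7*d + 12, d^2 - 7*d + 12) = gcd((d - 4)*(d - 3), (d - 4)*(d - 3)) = d^2 - 7*d + 12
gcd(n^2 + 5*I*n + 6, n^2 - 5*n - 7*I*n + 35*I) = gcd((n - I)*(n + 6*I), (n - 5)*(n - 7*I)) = 1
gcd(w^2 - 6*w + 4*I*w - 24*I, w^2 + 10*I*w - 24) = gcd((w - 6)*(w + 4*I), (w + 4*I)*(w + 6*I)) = w + 4*I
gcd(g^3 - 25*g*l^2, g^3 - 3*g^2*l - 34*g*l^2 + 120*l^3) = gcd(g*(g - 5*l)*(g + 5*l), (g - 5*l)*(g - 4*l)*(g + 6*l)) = g - 5*l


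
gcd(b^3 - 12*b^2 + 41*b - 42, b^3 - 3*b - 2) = b - 2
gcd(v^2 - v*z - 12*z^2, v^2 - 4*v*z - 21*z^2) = v + 3*z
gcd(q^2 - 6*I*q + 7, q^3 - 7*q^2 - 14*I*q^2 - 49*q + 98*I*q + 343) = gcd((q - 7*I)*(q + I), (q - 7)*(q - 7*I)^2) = q - 7*I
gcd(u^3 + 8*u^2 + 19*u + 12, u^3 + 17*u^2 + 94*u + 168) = u + 4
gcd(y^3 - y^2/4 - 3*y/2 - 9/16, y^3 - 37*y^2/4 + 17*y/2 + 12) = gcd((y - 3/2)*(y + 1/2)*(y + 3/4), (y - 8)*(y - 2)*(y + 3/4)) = y + 3/4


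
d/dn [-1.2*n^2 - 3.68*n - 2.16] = -2.4*n - 3.68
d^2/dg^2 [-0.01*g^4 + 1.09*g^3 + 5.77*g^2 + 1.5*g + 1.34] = -0.12*g^2 + 6.54*g + 11.54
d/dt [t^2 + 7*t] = 2*t + 7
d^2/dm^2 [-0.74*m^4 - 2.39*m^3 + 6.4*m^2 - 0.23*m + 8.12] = -8.88*m^2 - 14.34*m + 12.8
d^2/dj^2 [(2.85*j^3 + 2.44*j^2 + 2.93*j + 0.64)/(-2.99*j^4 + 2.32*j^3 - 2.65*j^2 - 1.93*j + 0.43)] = (-50.9585700000001*j^9 - 130.883064*j^8 - 77.2873140000002*j^7 + 418.371802*j^6 - 96.2739059999999*j^5 - 29.8095420000001*j^4 - 63.2403820000001*j^3 + 12.938034*j^2 - 39.003096*j - 11.991958)/(26.730899*j^12 - 62.223096*j^11 + 119.353923*j^10 - 71.019109*j^9 + 13.921032*j^8 + 91.93857*j^7 - 46.557788*j^6 + 15.708405*j^5 + 33.764691*j^4 - 7.293257*j^3 - 3.335166*j^2 + 1.070571*j - 0.079507)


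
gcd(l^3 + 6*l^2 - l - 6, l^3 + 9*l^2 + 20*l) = 1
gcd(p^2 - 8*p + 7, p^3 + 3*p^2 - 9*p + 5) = p - 1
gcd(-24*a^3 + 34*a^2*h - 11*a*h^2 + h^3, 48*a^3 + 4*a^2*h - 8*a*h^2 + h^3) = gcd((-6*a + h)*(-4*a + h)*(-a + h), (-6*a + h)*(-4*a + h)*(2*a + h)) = 24*a^2 - 10*a*h + h^2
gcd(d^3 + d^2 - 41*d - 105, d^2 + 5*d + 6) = d + 3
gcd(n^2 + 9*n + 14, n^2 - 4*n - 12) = n + 2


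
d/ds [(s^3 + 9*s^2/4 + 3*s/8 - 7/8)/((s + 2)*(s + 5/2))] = (16*s^4 + 144*s^3 + 396*s^2 + 388*s + 93)/(4*(4*s^4 + 36*s^3 + 121*s^2 + 180*s + 100))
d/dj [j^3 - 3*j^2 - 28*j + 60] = 3*j^2 - 6*j - 28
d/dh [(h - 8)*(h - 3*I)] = 2*h - 8 - 3*I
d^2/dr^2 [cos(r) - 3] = -cos(r)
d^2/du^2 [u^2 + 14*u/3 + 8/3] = 2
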